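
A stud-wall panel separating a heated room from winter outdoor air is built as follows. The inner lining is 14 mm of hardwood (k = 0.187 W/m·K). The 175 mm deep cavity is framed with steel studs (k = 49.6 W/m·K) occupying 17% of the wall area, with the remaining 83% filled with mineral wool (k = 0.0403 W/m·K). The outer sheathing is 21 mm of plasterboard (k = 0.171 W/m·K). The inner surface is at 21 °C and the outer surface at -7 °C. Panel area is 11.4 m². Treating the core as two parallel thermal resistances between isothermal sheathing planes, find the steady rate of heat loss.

Sheathing layers in series; stud and cavity paths in parallel between them.
R_inner = 0.014/(0.187×11.4) = 0.006567 K/W
R_stud  = 0.175/(49.6×0.17×11.4) = 0.001821 K/W
R_cav   = 0.175/(0.0403×0.83×11.4) = 0.4589 K/W
1/R_core = 1/R_stud + 1/R_cav → R_core = 0.001813 K/W
R_outer = 0.021/(0.171×11.4) = 0.01077 K/W
R_total = 0.01915 K/W
Q = ΔT/R_total = 28/0.01915

Q ≈ 1460 W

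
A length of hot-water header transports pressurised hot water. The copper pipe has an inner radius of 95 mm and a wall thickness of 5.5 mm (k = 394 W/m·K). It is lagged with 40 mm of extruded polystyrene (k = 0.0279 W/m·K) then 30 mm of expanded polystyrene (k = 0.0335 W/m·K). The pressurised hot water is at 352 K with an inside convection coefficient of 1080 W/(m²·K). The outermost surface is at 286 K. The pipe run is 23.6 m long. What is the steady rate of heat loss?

Q ≈ 550 W

Per-layer cylindrical resistances, series-summed:
R_inner film = 1/(h_i·2πr₁L) = 1/(1080×2π×0.095×23.6) = 6.573×10^-5 K/W
R_copper pipe wall = ln(100.5/95)/(2π×394×23.6) = 9.633×10^-7 K/W
R_extruded polystyrene = ln(140.5/100.5)/(2π×0.0279×23.6) = 0.08099 K/W
R_expanded polystyrene = ln(170.5/140.5)/(2π×0.0335×23.6) = 0.03896 K/W
R_total = 0.12 K/W
Q = ΔT/R_total = 66/0.12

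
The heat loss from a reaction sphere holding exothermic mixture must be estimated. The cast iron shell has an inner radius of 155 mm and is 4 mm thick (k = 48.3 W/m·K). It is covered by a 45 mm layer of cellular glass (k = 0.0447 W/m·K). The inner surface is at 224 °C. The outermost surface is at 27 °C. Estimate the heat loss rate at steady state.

Q ≈ 79.8 W

Radial (spherical) resistances in series:
R_cast iron shell = (1/0.155 − 1/0.159)/(4π×48.3) = 2.674×10^-4 K/W
R_cellular glass = (1/0.159 − 1/0.204)/(4π×0.0447) = 2.47 K/W
R_total = 2.47 K/W
Q = ΔT/R_total = 197/2.47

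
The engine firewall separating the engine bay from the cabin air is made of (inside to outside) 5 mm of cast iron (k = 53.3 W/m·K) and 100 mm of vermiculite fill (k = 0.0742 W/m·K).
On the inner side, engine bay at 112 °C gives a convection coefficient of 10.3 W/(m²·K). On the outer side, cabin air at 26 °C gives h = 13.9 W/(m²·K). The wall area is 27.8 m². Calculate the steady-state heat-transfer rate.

Treating each layer as a thermal resistance in series:
R_inner film = 1/(h_i·A) = 1/(10.3×27.8) = 0.003492 K/W
R_cast iron = L/(kA) = 0.005/(53.3×27.8) = 3.374×10^-6 K/W
R_vermiculite fill = L/(kA) = 0.1/(0.0742×27.8) = 0.04848 K/W
R_outer film = 1/(h_o·A) = 1/(13.9×27.8) = 0.002588 K/W
R_total = 0.05456 K/W
Q = ΔT / R_total = 86 / 0.05456

Q ≈ 1580 W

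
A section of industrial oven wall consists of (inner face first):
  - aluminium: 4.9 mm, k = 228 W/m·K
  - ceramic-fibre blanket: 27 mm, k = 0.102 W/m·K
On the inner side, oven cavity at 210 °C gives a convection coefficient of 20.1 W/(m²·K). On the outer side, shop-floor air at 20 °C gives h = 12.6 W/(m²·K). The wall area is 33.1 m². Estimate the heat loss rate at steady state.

Using the resistance-network approach (series):
R_inner film = 1/(h_i·A) = 1/(20.1×33.1) = 0.001503 K/W
R_aluminium = L/(kA) = 0.0049/(228×33.1) = 6.493×10^-7 K/W
R_ceramic-fibre blanket = L/(kA) = 0.027/(0.102×33.1) = 0.007997 K/W
R_outer film = 1/(h_o·A) = 1/(12.6×33.1) = 0.002398 K/W
R_total = 0.0119 K/W
Q = ΔT / R_total = 190 / 0.0119

Q ≈ 16000 W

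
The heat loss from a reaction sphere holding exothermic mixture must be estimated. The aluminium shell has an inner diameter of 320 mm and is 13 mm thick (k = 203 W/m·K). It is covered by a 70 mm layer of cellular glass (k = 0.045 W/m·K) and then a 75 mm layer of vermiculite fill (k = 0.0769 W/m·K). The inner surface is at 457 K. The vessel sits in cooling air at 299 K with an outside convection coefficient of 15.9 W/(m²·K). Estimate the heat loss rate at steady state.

Each spherical layer contributes R = (1/r_i − 1/r_o)/(4πk):
R_aluminium shell = (1/0.16 − 1/0.173)/(4π×203) = 1.841×10^-4 K/W
R_cellular glass = (1/0.173 − 1/0.243)/(4π×0.045) = 2.945 K/W
R_vermiculite fill = (1/0.243 − 1/0.318)/(4π×0.0769) = 1.004 K/W
R_outer film = 1/(h·4πr_o²) = 1/(15.9×4π×0.318²) = 0.04949 K/W
R_total = 3.999 K/W
Q = ΔT/R_total = 158/3.999

Q ≈ 39.5 W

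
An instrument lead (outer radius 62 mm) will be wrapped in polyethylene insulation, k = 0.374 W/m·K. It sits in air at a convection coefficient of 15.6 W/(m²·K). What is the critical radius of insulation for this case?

r_cr ≈ 24 mm

For a cylinder r_cr = k/h = 0.374/15.6
r_cr = 24 mm; since the bare radius (62 mm) is above r_cr, any added insulation will reduce heat loss.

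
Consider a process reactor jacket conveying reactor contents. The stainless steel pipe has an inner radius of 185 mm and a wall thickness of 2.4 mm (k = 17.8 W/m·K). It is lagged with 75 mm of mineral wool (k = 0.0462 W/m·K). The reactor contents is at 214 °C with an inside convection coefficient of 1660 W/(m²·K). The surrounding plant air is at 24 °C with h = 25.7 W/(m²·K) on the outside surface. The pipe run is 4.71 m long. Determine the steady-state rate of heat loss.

Treating each annulus and film as a series resistance:
R_inner film = 1/(h_i·2πr₁L) = 1/(1660×2π×0.185×4.71) = 1.1×10^-4 K/W
R_stainless steel pipe wall = ln(187.4/185)/(2π×17.8×4.71) = 2.447×10^-5 K/W
R_mineral wool = ln(262.4/187.4)/(2π×0.0462×4.71) = 0.2462 K/W
R_outer film = 1/(h_o·2πr_oL) = 1/(25.7×2π×0.2624×4.71) = 0.005011 K/W
R_total = 0.2514 K/W
Q = ΔT/R_total = 190/0.2514

Q ≈ 756 W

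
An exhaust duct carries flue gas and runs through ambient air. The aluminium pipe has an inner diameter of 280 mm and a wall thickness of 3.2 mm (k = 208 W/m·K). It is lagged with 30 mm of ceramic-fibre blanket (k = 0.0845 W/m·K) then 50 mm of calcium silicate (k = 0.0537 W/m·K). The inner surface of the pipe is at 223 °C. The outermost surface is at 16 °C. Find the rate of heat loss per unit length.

q′ ≈ 186 W/m

Treating each annulus and film as a series resistance:
R_aluminium pipe wall = ln(143.2/140)/(2π×208×1) = 1.729×10^-5 K/W
R_ceramic-fibre blanket = ln(173.2/143.2)/(2π×0.0845×1) = 0.3582 K/W
R_calcium silicate = ln(223.2/173.2)/(2π×0.0537×1) = 0.7517 K/W
R_total = 1.11 K/W
Q = ΔT/R_total = 207/1.11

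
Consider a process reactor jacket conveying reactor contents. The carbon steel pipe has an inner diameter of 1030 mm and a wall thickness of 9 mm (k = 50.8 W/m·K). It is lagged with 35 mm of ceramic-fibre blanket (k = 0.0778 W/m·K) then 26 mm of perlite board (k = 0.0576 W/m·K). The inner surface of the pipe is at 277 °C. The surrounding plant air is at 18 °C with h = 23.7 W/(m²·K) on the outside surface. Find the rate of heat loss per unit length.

For a radial system each layer contributes R = ln(r_out/r_in)/(2πkL); films add R = 1/(hA).
R_carbon steel pipe wall = ln(524/515)/(2π×50.8×1) = 5.428×10^-5 K/W
R_ceramic-fibre blanket = ln(559/524)/(2π×0.0778×1) = 0.1323 K/W
R_perlite board = ln(585/559)/(2π×0.0576×1) = 0.1256 K/W
R_outer film = 1/(h_o·2πr_oL) = 1/(23.7×2π×0.585×1) = 0.01148 K/W
R_total = 0.2694 K/W
Q = ΔT/R_total = 259/0.2694

q′ ≈ 961 W/m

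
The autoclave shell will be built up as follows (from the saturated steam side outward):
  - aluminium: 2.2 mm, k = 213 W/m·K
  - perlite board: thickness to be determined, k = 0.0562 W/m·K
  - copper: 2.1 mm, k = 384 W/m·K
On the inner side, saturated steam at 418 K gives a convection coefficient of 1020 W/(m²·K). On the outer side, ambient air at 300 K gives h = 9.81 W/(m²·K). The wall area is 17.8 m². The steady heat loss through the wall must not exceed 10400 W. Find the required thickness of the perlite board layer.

L ≈ 5.57 mm

Using the resistance-network approach (series):
R_inner film = 1/(h_i·A) = 1/(1020×17.8) = 5.508×10^-5 K/W
R_aluminium = L/(kA) = 0.0022/(213×17.8) = 5.803×10^-7 K/W
R_copper = L/(kA) = 0.0021/(384×17.8) = 3.072×10^-7 K/W
R_outer film = 1/(h_o·A) = 1/(9.81×17.8) = 0.005727 K/W
Sum of the known resistances R_other = 0.005783 K/W
Required total resistance R_tot = ΔT/Q_allow = 118/10400 = 0.01135 K/W
R_perlite board = R_tot − R_other = 0.005563 K/W
L = R·k·A = 0.005563×0.0562×17.8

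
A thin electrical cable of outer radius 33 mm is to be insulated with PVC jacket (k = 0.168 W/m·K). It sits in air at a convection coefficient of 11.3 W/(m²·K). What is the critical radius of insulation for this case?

r_cr ≈ 14.9 mm

For a cylinder r_cr = k/h = 0.168/11.3
r_cr = 14.9 mm; since the bare radius (33 mm) is above r_cr, any added insulation will reduce heat loss.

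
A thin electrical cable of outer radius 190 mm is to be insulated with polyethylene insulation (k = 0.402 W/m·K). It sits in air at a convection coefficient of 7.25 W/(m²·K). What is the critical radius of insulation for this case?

For a cylinder r_cr = k/h = 0.402/7.25
r_cr = 55.4 mm; since the bare radius (190 mm) is above r_cr, any added insulation will reduce heat loss.

r_cr ≈ 55.4 mm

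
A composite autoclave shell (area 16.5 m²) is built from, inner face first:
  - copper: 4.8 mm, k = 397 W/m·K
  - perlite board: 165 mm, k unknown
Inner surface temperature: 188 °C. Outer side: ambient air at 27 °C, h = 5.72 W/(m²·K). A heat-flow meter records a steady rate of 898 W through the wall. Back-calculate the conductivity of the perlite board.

Series thermal resistances:
R_copper = L/(kA) = 0.0048/(397×16.5) = 7.328×10^-7 K/W
R_outer film = 1/(h_o·A) = 1/(5.72×16.5) = 0.0106 K/W
Sum of known resistances R_other = 0.0106 K/W
Total R = ΔT/Q = 161/898 = 0.1793 K/W
R_perlite board = R_total − R_other = 0.1687 K/W
k = L/(R·A) = 0.165/(0.1687×16.5)

k ≈ 0.0593 W/(m·K)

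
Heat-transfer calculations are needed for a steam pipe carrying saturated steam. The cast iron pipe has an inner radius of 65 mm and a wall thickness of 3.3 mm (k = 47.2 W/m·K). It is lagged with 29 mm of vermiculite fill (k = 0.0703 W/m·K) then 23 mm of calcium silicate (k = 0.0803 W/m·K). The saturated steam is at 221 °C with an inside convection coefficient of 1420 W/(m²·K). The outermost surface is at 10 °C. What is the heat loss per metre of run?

For a radial system each layer contributes R = ln(r_out/r_in)/(2πkL); films add R = 1/(hA).
R_inner film = 1/(h_i·2πr₁L) = 1/(1420×2π×0.065×1) = 0.001724 K/W
R_cast iron pipe wall = ln(68.3/65)/(2π×47.2×1) = 1.67×10^-4 K/W
R_vermiculite fill = ln(97.3/68.3)/(2π×0.0703×1) = 0.8012 K/W
R_calcium silicate = ln(120.3/97.3)/(2π×0.0803×1) = 0.4206 K/W
R_total = 1.224 K/W
Q = ΔT/R_total = 211/1.224

q′ ≈ 172 W/m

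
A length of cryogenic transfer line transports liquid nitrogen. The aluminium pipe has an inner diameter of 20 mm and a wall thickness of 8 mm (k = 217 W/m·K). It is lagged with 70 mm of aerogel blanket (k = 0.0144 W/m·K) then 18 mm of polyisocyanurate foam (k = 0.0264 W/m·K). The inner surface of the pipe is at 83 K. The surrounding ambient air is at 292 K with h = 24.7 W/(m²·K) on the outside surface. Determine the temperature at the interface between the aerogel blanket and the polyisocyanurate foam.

Cylindrical conduction, so R = ln(r₂/r₁)/(2πkL) per layer, in series:
R_aluminium pipe wall = ln(18/10)/(2π×217×1) = 4.311×10^-4 K/W
R_aerogel blanket = ln(88/18)/(2π×0.0144×1) = 17.54 K/W
R_polyisocyanurate foam = ln(106/88)/(2π×0.0264×1) = 1.122 K/W
R_outer film = 1/(h_o·2πr_oL) = 1/(24.7×2π×0.106×1) = 0.06079 K/W
R_total = 18.72 K/W
Q = ΔT/R_total = 209/18.72
Q = 11.2 W/m
T_interface = T_inner + Q·ΣR(inner→interface) = 83 + 11.2×17.54

T ≈ 279 K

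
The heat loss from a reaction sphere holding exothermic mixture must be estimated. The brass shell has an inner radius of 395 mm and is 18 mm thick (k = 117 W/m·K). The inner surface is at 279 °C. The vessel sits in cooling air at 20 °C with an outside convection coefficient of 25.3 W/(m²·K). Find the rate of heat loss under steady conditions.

Q ≈ 14000 W

Radial (spherical) resistances in series:
R_brass shell = (1/0.395 − 1/0.413)/(4π×117) = 7.505×10^-5 K/W
R_outer film = 1/(h·4πr_o²) = 1/(25.3×4π×0.413²) = 0.01844 K/W
R_total = 0.01852 K/W
Q = ΔT/R_total = 259/0.01852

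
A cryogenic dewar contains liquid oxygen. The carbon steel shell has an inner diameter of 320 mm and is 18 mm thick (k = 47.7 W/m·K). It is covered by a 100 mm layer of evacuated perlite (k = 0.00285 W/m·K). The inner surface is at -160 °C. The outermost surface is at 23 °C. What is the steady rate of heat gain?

Q ≈ 3.24 W

For a spherical shell R = (1/r₁ − 1/r₂)/(4πk); film R = 1/(h·4πr²). In series:
R_carbon steel shell = (1/0.16 − 1/0.178)/(4π×47.7) = 0.001054 K/W
R_evacuated perlite = (1/0.178 − 1/0.278)/(4π×0.00285) = 56.43 K/W
R_total = 56.43 K/W
Q = ΔT/R_total = 183/56.43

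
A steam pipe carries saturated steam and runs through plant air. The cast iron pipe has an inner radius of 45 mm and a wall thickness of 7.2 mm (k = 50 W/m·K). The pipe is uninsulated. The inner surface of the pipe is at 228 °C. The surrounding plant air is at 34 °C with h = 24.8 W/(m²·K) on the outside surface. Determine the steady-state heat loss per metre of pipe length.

q′ ≈ 1570 W/m

Treating each annulus and film as a series resistance:
R_cast iron pipe wall = ln(52.2/45)/(2π×50×1) = 4.724×10^-4 K/W
R_outer film = 1/(h_o·2πr_oL) = 1/(24.8×2π×0.0522×1) = 0.1229 K/W
R_total = 0.1234 K/W
Q = ΔT/R_total = 194/0.1234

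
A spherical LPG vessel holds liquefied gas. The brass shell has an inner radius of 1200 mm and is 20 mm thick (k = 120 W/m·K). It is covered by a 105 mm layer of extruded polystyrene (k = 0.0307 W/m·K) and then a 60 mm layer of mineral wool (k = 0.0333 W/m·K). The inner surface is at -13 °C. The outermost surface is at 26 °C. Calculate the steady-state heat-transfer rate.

Q ≈ 158 W

Each spherical layer contributes R = (1/r_i − 1/r_o)/(4πk):
R_brass shell = (1/1.2 − 1/1.22)/(4π×120) = 9.059×10^-6 K/W
R_extruded polystyrene = (1/1.22 − 1/1.325)/(4π×0.0307) = 0.1684 K/W
R_mineral wool = (1/1.325 − 1/1.385)/(4π×0.0333) = 0.07813 K/W
R_total = 0.2465 K/W
Q = ΔT/R_total = 39/0.2465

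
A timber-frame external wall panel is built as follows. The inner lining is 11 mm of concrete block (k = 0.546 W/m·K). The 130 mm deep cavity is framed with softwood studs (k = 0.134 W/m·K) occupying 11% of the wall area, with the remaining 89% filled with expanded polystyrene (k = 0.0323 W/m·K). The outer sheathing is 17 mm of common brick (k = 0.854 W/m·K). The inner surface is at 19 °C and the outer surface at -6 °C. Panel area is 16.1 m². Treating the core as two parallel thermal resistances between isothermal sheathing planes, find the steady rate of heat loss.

Sheathing layers in series; stud and cavity paths in parallel between them.
R_inner = 0.011/(0.546×16.1) = 0.001251 K/W
R_stud  = 0.13/(0.134×0.11×16.1) = 0.5478 K/W
R_cav   = 0.13/(0.0323×0.89×16.1) = 0.2809 K/W
1/R_core = 1/R_stud + 1/R_cav → R_core = 0.1857 K/W
R_outer = 0.017/(0.854×16.1) = 0.001236 K/W
R_total = 0.1882 K/W
Q = ΔT/R_total = 25/0.1882

Q ≈ 133 W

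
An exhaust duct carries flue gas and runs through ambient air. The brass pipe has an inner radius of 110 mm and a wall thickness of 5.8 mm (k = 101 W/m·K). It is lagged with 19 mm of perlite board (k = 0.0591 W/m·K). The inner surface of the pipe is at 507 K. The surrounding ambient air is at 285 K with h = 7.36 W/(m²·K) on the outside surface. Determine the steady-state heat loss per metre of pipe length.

q′ ≈ 390 W/m

Per-layer cylindrical resistances, series-summed:
R_brass pipe wall = ln(115.8/110)/(2π×101×1) = 8.097×10^-5 K/W
R_perlite board = ln(134.8/115.8)/(2π×0.0591×1) = 0.4091 K/W
R_outer film = 1/(h_o·2πr_oL) = 1/(7.36×2π×0.1348×1) = 0.1604 K/W
R_total = 0.5696 K/W
Q = ΔT/R_total = 222/0.5696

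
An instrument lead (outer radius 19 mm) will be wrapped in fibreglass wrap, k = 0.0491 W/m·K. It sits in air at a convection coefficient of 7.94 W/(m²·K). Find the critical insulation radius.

For a cylinder r_cr = k/h = 0.0491/7.94
r_cr = 6.18 mm; since the bare radius (19 mm) is above r_cr, any added insulation will reduce heat loss.

r_cr ≈ 6.18 mm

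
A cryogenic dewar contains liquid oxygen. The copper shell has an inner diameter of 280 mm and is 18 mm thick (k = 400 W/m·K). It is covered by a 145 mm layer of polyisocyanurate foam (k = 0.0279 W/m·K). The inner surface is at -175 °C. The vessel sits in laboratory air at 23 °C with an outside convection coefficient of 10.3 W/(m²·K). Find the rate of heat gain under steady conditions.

Q ≈ 22.7 W

Each spherical layer contributes R = (1/r_i − 1/r_o)/(4πk):
R_copper shell = (1/0.14 − 1/0.158)/(4π×400) = 1.619×10^-4 K/W
R_polyisocyanurate foam = (1/0.158 − 1/0.303)/(4π×0.0279) = 8.639 K/W
R_outer film = 1/(h·4πr_o²) = 1/(10.3×4π×0.303²) = 0.08415 K/W
R_total = 8.723 K/W
Q = ΔT/R_total = 198/8.723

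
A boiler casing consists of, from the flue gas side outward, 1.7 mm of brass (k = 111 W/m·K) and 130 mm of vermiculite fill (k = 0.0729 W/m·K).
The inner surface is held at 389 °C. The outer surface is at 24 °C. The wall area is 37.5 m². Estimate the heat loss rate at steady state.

Q ≈ 7680 W

Model the wall as resistances in series:
R_brass = L/(kA) = 0.0017/(111×37.5) = 4.084×10^-7 K/W
R_vermiculite fill = L/(kA) = 0.13/(0.0729×37.5) = 0.04755 K/W
R_total = 0.04755 K/W
Q = ΔT / R_total = 365 / 0.04755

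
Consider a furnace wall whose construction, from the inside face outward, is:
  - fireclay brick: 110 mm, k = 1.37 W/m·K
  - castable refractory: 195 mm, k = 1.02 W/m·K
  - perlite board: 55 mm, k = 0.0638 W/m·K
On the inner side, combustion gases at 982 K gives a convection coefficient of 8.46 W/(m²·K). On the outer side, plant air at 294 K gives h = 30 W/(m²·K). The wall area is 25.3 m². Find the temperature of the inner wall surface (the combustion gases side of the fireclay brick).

T ≈ 919 K

Thermal resistances in series:
R_inner film = 1/(h_i·A) = 1/(8.46×25.3) = 0.004672 K/W
R_fireclay brick = L/(kA) = 0.11/(1.37×25.3) = 0.003174 K/W
R_castable refractory = L/(kA) = 0.195/(1.02×25.3) = 0.007556 K/W
R_perlite board = L/(kA) = 0.055/(0.0638×25.3) = 0.03407 K/W
R_outer film = 1/(h_o·A) = 1/(30×25.3) = 0.001318 K/W
R_total = 0.05079 K/W;  Q = ΔT/R_total = 688/0.05079 = 13550 W
T_interface = T_inner − Q·ΣR(inner→interface) = 982 − 13500×0.004672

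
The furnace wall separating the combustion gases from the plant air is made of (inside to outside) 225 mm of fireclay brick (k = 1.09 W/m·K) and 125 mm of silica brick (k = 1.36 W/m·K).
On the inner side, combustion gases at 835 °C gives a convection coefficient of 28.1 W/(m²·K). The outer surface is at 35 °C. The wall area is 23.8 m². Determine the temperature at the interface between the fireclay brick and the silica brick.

Thermal resistances in series:
R_inner film = 1/(h_i·A) = 1/(28.1×23.8) = 0.001495 K/W
R_fireclay brick = L/(kA) = 0.225/(1.09×23.8) = 0.008673 K/W
R_silica brick = L/(kA) = 0.125/(1.36×23.8) = 0.003862 K/W
R_total = 0.01403 K/W;  Q = ΔT/R_total = 800/0.01403 = 57020 W
T_interface = T_inner − Q·ΣR(inner→interface) = 835 − 57000×0.01017

T ≈ 255 °C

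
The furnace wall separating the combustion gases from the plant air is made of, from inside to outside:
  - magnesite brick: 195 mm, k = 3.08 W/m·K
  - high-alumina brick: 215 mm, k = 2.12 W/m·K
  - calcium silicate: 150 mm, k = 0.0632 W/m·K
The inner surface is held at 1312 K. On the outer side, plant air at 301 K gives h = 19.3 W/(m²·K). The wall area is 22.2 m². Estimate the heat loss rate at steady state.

Series thermal resistances:
R_magnesite brick = L/(kA) = 0.195/(3.08×22.2) = 0.002852 K/W
R_high-alumina brick = L/(kA) = 0.215/(2.12×22.2) = 0.004568 K/W
R_calcium silicate = L/(kA) = 0.15/(0.0632×22.2) = 0.1069 K/W
R_outer film = 1/(h_o·A) = 1/(19.3×22.2) = 0.002334 K/W
R_total = 0.1167 K/W
Q = ΔT / R_total = 1011 / 0.1167

Q ≈ 8670 W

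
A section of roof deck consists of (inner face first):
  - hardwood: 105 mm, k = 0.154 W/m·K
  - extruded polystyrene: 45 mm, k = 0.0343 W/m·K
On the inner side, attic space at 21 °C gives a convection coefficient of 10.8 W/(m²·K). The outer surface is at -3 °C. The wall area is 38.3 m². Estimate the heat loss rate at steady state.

Q ≈ 441 W

Model the wall as resistances in series:
R_inner film = 1/(h_i·A) = 1/(10.8×38.3) = 0.002418 K/W
R_hardwood = L/(kA) = 0.105/(0.154×38.3) = 0.0178 K/W
R_extruded polystyrene = L/(kA) = 0.045/(0.0343×38.3) = 0.03425 K/W
R_total = 0.05447 K/W
Q = ΔT / R_total = 24 / 0.05447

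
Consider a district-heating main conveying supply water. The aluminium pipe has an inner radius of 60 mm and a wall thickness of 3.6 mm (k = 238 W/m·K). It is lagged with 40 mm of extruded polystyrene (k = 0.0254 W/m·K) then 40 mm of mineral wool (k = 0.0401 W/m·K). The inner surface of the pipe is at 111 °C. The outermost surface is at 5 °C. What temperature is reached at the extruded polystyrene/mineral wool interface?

T ≈ 36.6 °C

For a radial system each layer contributes R = ln(r_out/r_in)/(2πkL); films add R = 1/(hA).
R_aluminium pipe wall = ln(63.6/60)/(2π×238×1) = 3.897×10^-5 K/W
R_extruded polystyrene = ln(103.6/63.6)/(2π×0.0254×1) = 3.057 K/W
R_mineral wool = ln(143.6/103.6)/(2π×0.0401×1) = 1.296 K/W
R_total = 4.353 K/W
Q = ΔT/R_total = 106/4.353
Q = 24.4 W/m
T_interface = T_inner − Q·ΣR(inner→interface) = 111 − 24.4×3.057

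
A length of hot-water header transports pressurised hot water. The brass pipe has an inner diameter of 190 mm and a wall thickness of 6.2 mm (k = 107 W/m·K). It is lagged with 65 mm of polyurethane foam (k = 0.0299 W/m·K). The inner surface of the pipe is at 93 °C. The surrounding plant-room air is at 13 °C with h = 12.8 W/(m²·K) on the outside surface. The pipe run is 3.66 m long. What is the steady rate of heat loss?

Cylindrical conduction, so R = ln(r₂/r₁)/(2πkL) per layer, in series:
R_brass pipe wall = ln(101.2/95)/(2π×107×3.66) = 2.569×10^-5 K/W
R_polyurethane foam = ln(166.2/101.2)/(2π×0.0299×3.66) = 0.7215 K/W
R_outer film = 1/(h_o·2πr_oL) = 1/(12.8×2π×0.1662×3.66) = 0.02044 K/W
R_total = 0.742 K/W
Q = ΔT/R_total = 80/0.742

Q ≈ 108 W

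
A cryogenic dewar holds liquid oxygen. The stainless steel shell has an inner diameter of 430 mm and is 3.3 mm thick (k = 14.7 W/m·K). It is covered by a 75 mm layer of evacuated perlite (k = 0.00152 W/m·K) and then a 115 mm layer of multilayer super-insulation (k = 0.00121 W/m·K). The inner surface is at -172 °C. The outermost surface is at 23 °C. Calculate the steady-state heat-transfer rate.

Radial (spherical) resistances in series:
R_stainless steel shell = (1/0.215 − 1/0.2183)/(4π×14.7) = 3.806×10^-4 K/W
R_evacuated perlite = (1/0.2183 − 1/0.2933)/(4π×0.00152) = 61.33 K/W
R_multilayer super-insulation = (1/0.2933 − 1/0.4083)/(4π×0.00121) = 63.16 K/W
R_total = 124.5 K/W
Q = ΔT/R_total = 195/124.5

Q ≈ 1.57 W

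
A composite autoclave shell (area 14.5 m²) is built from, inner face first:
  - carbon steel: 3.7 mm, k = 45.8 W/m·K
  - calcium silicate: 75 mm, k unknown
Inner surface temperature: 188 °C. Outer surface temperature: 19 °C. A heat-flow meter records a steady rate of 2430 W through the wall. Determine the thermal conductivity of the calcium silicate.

k ≈ 0.0744 W/(m·K)

Thermal resistances in series:
R_carbon steel = L/(kA) = 0.0037/(45.8×14.5) = 5.571×10^-6 K/W
Sum of known resistances R_other = 5.571×10^-6 K/W
Total R = ΔT/Q = 169/2430 = 0.06955 K/W
R_calcium silicate = R_total − R_other = 0.06954 K/W
k = L/(R·A) = 0.075/(0.06954×14.5)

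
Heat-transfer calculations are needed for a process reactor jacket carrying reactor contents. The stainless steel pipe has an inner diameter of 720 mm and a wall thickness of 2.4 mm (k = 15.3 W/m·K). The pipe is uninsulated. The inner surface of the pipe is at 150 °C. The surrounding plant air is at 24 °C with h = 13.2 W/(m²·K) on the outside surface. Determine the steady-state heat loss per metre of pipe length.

q′ ≈ 3780 W/m

For a radial system each layer contributes R = ln(r_out/r_in)/(2πkL); films add R = 1/(hA).
R_stainless steel pipe wall = ln(362.4/360)/(2π×15.3×1) = 6.912×10^-5 K/W
R_outer film = 1/(h_o·2πr_oL) = 1/(13.2×2π×0.3624×1) = 0.03327 K/W
R_total = 0.03334 K/W
Q = ΔT/R_total = 126/0.03334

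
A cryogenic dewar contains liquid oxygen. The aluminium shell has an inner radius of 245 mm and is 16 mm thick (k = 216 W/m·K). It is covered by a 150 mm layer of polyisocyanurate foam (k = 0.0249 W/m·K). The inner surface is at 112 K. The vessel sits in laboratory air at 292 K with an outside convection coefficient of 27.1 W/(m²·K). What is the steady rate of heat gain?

Q ≈ 40.1 W

Spherical conduction: R = (1/r_in − 1/r_out)/(4πk) per layer; series-sum.
R_aluminium shell = (1/0.245 − 1/0.261)/(4π×216) = 9.218×10^-5 K/W
R_polyisocyanurate foam = (1/0.261 − 1/0.411)/(4π×0.0249) = 4.469 K/W
R_outer film = 1/(h·4πr_o²) = 1/(27.1×4π×0.411²) = 0.01738 K/W
R_total = 4.486 K/W
Q = ΔT/R_total = 180/4.486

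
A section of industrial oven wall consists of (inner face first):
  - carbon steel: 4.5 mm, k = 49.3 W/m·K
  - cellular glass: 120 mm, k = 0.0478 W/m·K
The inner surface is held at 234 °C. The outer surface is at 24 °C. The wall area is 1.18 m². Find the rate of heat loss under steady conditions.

Q ≈ 98.7 W

Using the resistance-network approach (series):
R_carbon steel = L/(kA) = 0.0045/(49.3×1.18) = 7.735×10^-5 K/W
R_cellular glass = L/(kA) = 0.12/(0.0478×1.18) = 2.128 K/W
R_total = 2.128 K/W
Q = ΔT / R_total = 210 / 2.128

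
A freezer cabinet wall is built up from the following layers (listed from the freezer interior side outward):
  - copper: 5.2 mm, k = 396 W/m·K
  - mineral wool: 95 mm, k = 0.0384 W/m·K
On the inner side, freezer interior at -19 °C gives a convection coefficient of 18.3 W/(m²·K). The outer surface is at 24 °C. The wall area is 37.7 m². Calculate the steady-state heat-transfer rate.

Q ≈ 641 W

Treating each layer as a thermal resistance in series:
R_inner film = 1/(h_i·A) = 1/(18.3×37.7) = 0.001449 K/W
R_copper = L/(kA) = 0.0052/(396×37.7) = 3.483×10^-7 K/W
R_mineral wool = L/(kA) = 0.095/(0.0384×37.7) = 0.06562 K/W
R_total = 0.06707 K/W
Q = ΔT / R_total = 43 / 0.06707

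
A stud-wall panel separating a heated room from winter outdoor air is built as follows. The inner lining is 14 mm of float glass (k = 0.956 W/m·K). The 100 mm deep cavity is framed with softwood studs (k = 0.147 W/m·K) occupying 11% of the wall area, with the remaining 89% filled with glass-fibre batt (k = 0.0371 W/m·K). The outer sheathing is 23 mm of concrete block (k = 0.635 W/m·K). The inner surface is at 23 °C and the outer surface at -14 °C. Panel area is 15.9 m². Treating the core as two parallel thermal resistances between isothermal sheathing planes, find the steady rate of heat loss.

Sheathing layers in series; stud and cavity paths in parallel between them.
R_inner = 0.014/(0.956×15.9) = 9.21×10^-4 K/W
R_stud  = 0.1/(0.147×0.11×15.9) = 0.3889 K/W
R_cav   = 0.1/(0.0371×0.89×15.9) = 0.1905 K/W
1/R_core = 1/R_stud + 1/R_cav → R_core = 0.1279 K/W
R_outer = 0.023/(0.635×15.9) = 0.002278 K/W
R_total = 0.1311 K/W
Q = ΔT/R_total = 37/0.1311

Q ≈ 282 W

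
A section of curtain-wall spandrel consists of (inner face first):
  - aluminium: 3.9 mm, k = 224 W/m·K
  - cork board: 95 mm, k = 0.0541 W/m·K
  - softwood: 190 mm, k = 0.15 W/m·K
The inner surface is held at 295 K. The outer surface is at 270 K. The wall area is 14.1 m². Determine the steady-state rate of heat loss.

Q ≈ 117 W

Treating each layer as a thermal resistance in series:
R_aluminium = L/(kA) = 0.0039/(224×14.1) = 1.235×10^-6 K/W
R_cork board = L/(kA) = 0.095/(0.0541×14.1) = 0.1245 K/W
R_softwood = L/(kA) = 0.19/(0.15×14.1) = 0.08983 K/W
R_total = 0.2144 K/W
Q = ΔT / R_total = 25 / 0.2144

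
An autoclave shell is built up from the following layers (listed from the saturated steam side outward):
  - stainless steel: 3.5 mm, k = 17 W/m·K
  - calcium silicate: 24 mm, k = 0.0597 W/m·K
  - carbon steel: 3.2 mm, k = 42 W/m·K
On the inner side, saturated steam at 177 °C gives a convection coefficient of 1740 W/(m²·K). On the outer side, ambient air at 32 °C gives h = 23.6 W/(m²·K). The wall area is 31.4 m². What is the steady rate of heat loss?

Using the resistance-network approach (series):
R_inner film = 1/(h_i·A) = 1/(1740×31.4) = 1.83×10^-5 K/W
R_stainless steel = L/(kA) = 0.0035/(17×31.4) = 6.557×10^-6 K/W
R_calcium silicate = L/(kA) = 0.024/(0.0597×31.4) = 0.0128 K/W
R_carbon steel = L/(kA) = 0.0032/(42×31.4) = 2.426×10^-6 K/W
R_outer film = 1/(h_o·A) = 1/(23.6×31.4) = 0.001349 K/W
R_total = 0.01418 K/W
Q = ΔT / R_total = 145 / 0.01418

Q ≈ 10200 W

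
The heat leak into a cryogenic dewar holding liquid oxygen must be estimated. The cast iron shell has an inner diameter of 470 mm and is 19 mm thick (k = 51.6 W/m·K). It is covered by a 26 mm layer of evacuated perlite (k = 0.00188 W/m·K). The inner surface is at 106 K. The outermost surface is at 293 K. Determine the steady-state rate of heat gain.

Spherical conduction: R = (1/r_in − 1/r_out)/(4πk) per layer; series-sum.
R_cast iron shell = (1/0.235 − 1/0.254)/(4π×51.6) = 4.909×10^-4 K/W
R_evacuated perlite = (1/0.254 − 1/0.28)/(4π×0.00188) = 15.47 K/W
R_total = 15.47 K/W
Q = ΔT/R_total = 187/15.47

Q ≈ 12.1 W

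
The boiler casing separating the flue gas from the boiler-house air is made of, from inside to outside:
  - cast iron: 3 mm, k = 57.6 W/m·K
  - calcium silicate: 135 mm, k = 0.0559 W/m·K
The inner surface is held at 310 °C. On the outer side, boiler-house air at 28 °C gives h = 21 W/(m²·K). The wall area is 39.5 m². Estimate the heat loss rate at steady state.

Thermal resistances in series:
R_cast iron = L/(kA) = 0.003/(57.6×39.5) = 1.319×10^-6 K/W
R_calcium silicate = L/(kA) = 0.135/(0.0559×39.5) = 0.06114 K/W
R_outer film = 1/(h_o·A) = 1/(21×39.5) = 0.001206 K/W
R_total = 0.06235 K/W
Q = ΔT / R_total = 282 / 0.06235

Q ≈ 4520 W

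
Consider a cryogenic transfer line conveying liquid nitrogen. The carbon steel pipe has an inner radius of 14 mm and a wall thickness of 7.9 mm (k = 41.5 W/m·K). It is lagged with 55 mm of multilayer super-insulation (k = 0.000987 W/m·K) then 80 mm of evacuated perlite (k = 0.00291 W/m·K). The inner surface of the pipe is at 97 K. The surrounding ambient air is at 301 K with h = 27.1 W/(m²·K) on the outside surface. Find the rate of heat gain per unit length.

Radial resistances (cylindrical: R_cond = ln(r_o/r_i)/(2πkL), R_conv = 1/(h·2πrL)):
R_carbon steel pipe wall = ln(21.9/14)/(2π×41.5×1) = 0.001716 K/W
R_multilayer super-insulation = ln(76.9/21.9)/(2π×0.000987×1) = 202.5 K/W
R_evacuated perlite = ln(156.9/76.9)/(2π×0.00291×1) = 39 K/W
R_outer film = 1/(h_o·2πr_oL) = 1/(27.1×2π×0.1569×1) = 0.03743 K/W
R_total = 241.6 K/W
Q = ΔT/R_total = 204/241.6

q′ ≈ 0.844 W/m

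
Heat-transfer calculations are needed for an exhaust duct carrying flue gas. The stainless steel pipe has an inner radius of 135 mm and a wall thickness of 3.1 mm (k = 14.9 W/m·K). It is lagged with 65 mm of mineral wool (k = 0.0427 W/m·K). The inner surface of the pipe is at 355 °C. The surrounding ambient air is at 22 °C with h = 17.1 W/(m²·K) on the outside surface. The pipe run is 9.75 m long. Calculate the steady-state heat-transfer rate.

Per-layer cylindrical resistances, series-summed:
R_stainless steel pipe wall = ln(138.1/135)/(2π×14.9×9.75) = 2.487×10^-5 K/W
R_mineral wool = ln(203.1/138.1)/(2π×0.0427×9.75) = 0.1475 K/W
R_outer film = 1/(h_o·2πr_oL) = 1/(17.1×2π×0.2031×9.75) = 0.0047 K/W
R_total = 0.1522 K/W
Q = ΔT/R_total = 333/0.1522

Q ≈ 2190 W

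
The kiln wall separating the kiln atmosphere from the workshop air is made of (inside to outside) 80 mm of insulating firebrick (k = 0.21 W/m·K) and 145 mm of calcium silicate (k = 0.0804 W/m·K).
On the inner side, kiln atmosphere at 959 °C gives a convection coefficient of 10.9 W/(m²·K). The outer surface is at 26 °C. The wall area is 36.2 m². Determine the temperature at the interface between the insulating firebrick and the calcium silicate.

Model the wall as resistances in series:
R_inner film = 1/(h_i·A) = 1/(10.9×36.2) = 0.002534 K/W
R_insulating firebrick = L/(kA) = 0.08/(0.21×36.2) = 0.01052 K/W
R_calcium silicate = L/(kA) = 0.145/(0.0804×36.2) = 0.04982 K/W
R_total = 0.06288 K/W;  Q = ΔT/R_total = 933/0.06288 = 14840 W
T_interface = T_inner − Q·ΣR(inner→interface) = 959 − 14800×0.01306

T ≈ 765 °C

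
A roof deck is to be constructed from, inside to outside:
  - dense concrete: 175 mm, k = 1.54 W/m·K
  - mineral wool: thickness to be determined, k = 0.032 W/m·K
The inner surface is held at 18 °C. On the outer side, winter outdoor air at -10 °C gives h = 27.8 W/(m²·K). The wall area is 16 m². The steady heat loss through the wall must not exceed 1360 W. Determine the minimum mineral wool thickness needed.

Model the wall as resistances in series:
R_dense concrete = L/(kA) = 0.175/(1.54×16) = 0.007102 K/W
R_outer film = 1/(h_o·A) = 1/(27.8×16) = 0.002248 K/W
Sum of the known resistances R_other = 0.00935 K/W
Required total resistance R_tot = ΔT/Q_allow = 28/1360 = 0.02059 K/W
R_mineral wool = R_tot − R_other = 0.01124 K/W
L = R·k·A = 0.01124×0.032×16

L ≈ 5.75 mm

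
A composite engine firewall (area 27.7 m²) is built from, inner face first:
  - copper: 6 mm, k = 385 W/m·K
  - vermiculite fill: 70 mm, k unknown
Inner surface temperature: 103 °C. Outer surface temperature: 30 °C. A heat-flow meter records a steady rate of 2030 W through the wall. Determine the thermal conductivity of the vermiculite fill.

k ≈ 0.0703 W/(m·K)

Using the resistance-network approach (series):
R_copper = L/(kA) = 0.006/(385×27.7) = 5.626×10^-7 K/W
Sum of known resistances R_other = 5.626×10^-7 K/W
Total R = ΔT/Q = 73/2030 = 0.03596 K/W
R_vermiculite fill = R_total − R_other = 0.03596 K/W
k = L/(R·A) = 0.07/(0.03596×27.7)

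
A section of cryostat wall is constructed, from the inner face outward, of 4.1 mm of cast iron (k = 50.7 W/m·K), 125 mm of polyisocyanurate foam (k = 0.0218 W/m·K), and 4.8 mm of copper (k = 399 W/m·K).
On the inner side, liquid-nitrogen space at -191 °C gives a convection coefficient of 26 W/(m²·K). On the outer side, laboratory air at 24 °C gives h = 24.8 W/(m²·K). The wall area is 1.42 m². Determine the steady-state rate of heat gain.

Treating each layer as a thermal resistance in series:
R_inner film = 1/(h_i·A) = 1/(26×1.42) = 0.02709 K/W
R_cast iron = L/(kA) = 0.0041/(50.7×1.42) = 5.695×10^-5 K/W
R_polyisocyanurate foam = L/(kA) = 0.125/(0.0218×1.42) = 4.038 K/W
R_copper = L/(kA) = 0.0048/(399×1.42) = 8.472×10^-6 K/W
R_outer film = 1/(h_o·A) = 1/(24.8×1.42) = 0.0284 K/W
R_total = 4.094 K/W
Q = ΔT / R_total = 215 / 4.094

Q ≈ 52.5 W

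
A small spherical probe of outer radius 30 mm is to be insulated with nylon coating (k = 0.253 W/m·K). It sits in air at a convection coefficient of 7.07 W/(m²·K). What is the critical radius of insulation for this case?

For a sphere r_cr = 2k/h = 2×0.253/7.07
r_cr = 71.6 mm; since the bare radius (30 mm) is below r_cr, adding a thin layer of insulation will *increase* heat loss.

r_cr ≈ 71.6 mm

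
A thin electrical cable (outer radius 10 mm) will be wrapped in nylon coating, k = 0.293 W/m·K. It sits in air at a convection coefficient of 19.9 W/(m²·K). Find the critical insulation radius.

For a cylinder r_cr = k/h = 0.293/19.9
r_cr = 14.7 mm; since the bare radius (10 mm) is below r_cr, adding a thin layer of insulation will *increase* heat loss.

r_cr ≈ 14.7 mm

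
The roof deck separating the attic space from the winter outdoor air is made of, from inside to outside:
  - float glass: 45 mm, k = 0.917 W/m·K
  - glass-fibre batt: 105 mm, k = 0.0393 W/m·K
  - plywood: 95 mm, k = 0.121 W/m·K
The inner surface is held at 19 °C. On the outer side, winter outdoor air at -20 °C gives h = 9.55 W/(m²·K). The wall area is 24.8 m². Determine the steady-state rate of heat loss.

Thermal resistances in series:
R_float glass = L/(kA) = 0.045/(0.917×24.8) = 0.001979 K/W
R_glass-fibre batt = L/(kA) = 0.105/(0.0393×24.8) = 0.1077 K/W
R_plywood = L/(kA) = 0.095/(0.121×24.8) = 0.03166 K/W
R_outer film = 1/(h_o·A) = 1/(9.55×24.8) = 0.004222 K/W
R_total = 0.1456 K/W
Q = ΔT / R_total = 39 / 0.1456

Q ≈ 268 W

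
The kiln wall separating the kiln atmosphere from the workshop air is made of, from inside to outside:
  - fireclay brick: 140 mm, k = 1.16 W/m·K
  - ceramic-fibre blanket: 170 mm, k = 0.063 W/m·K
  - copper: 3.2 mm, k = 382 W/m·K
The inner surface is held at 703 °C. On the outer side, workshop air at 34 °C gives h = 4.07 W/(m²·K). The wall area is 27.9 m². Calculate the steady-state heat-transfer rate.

Model the wall as resistances in series:
R_fireclay brick = L/(kA) = 0.14/(1.16×27.9) = 0.004326 K/W
R_ceramic-fibre blanket = L/(kA) = 0.17/(0.063×27.9) = 0.09672 K/W
R_copper = L/(kA) = 0.0032/(382×27.9) = 3.002×10^-7 K/W
R_outer film = 1/(h_o·A) = 1/(4.07×27.9) = 0.008806 K/W
R_total = 0.1098 K/W
Q = ΔT / R_total = 669 / 0.1098

Q ≈ 6090 W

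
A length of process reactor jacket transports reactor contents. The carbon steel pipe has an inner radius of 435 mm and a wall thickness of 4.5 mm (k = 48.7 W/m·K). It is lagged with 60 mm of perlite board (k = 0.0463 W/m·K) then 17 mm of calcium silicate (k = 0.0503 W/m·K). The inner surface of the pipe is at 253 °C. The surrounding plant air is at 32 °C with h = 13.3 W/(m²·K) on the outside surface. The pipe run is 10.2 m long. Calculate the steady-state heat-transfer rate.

Q ≈ 3960 W

Treating each annulus and film as a series resistance:
R_carbon steel pipe wall = ln(439.5/435)/(2π×48.7×10.2) = 3.297×10^-6 K/W
R_perlite board = ln(499.5/439.5)/(2π×0.0463×10.2) = 0.04313 K/W
R_calcium silicate = ln(516.5/499.5)/(2π×0.0503×10.2) = 0.01038 K/W
R_outer film = 1/(h_o·2πr_oL) = 1/(13.3×2π×0.5165×10.2) = 0.002271 K/W
R_total = 0.05578 K/W
Q = ΔT/R_total = 221/0.05578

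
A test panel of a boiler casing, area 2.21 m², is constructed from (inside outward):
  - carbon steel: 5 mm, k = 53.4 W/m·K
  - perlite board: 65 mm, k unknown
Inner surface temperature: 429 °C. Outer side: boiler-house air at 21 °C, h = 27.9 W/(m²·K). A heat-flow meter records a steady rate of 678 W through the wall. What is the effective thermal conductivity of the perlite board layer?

Series thermal resistances:
R_carbon steel = L/(kA) = 0.005/(53.4×2.21) = 4.237×10^-5 K/W
R_outer film = 1/(h_o·A) = 1/(27.9×2.21) = 0.01622 K/W
Sum of known resistances R_other = 0.01626 K/W
Total R = ΔT/Q = 408/678 = 0.6018 K/W
R_perlite board = R_total − R_other = 0.5855 K/W
k = L/(R·A) = 0.065/(0.5855×2.21)

k ≈ 0.0502 W/(m·K)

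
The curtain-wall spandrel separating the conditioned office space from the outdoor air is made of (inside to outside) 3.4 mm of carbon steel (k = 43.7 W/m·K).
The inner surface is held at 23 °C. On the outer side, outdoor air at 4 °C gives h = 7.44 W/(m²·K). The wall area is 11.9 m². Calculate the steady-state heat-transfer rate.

Q ≈ 1680 W

Treating each layer as a thermal resistance in series:
R_carbon steel = L/(kA) = 0.0034/(43.7×11.9) = 6.538×10^-6 K/W
R_outer film = 1/(h_o·A) = 1/(7.44×11.9) = 0.01129 K/W
R_total = 0.0113 K/W
Q = ΔT / R_total = 19 / 0.0113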